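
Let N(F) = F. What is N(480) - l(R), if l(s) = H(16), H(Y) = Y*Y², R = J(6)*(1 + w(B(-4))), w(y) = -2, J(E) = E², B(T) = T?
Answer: -3616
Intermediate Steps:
R = -36 (R = 6²*(1 - 2) = 36*(-1) = -36)
H(Y) = Y³
l(s) = 4096 (l(s) = 16³ = 4096)
N(480) - l(R) = 480 - 1*4096 = 480 - 4096 = -3616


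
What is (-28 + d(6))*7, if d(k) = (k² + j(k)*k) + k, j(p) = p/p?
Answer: 140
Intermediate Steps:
j(p) = 1
d(k) = k² + 2*k (d(k) = (k² + 1*k) + k = (k² + k) + k = (k + k²) + k = k² + 2*k)
(-28 + d(6))*7 = (-28 + 6*(2 + 6))*7 = (-28 + 6*8)*7 = (-28 + 48)*7 = 20*7 = 140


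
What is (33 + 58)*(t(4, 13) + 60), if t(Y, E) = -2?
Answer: 5278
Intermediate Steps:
(33 + 58)*(t(4, 13) + 60) = (33 + 58)*(-2 + 60) = 91*58 = 5278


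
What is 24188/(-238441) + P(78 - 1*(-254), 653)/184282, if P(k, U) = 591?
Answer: -616642055/6277197766 ≈ -0.098235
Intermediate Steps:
24188/(-238441) + P(78 - 1*(-254), 653)/184282 = 24188/(-238441) + 591/184282 = 24188*(-1/238441) + 591*(1/184282) = -24188/238441 + 591/184282 = -616642055/6277197766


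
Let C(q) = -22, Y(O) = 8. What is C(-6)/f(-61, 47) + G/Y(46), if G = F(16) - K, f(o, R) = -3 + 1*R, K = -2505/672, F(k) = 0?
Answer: -61/1792 ≈ -0.034040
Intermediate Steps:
K = -835/224 (K = -2505*1/672 = -835/224 ≈ -3.7277)
f(o, R) = -3 + R
G = 835/224 (G = 0 - 1*(-835/224) = 0 + 835/224 = 835/224 ≈ 3.7277)
C(-6)/f(-61, 47) + G/Y(46) = -22/(-3 + 47) + (835/224)/8 = -22/44 + (835/224)*(1/8) = -22*1/44 + 835/1792 = -1/2 + 835/1792 = -61/1792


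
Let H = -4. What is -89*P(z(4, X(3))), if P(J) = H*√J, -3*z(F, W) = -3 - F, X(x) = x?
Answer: 356*√21/3 ≈ 543.80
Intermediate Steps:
z(F, W) = 1 + F/3 (z(F, W) = -(-3 - F)/3 = 1 + F/3)
P(J) = -4*√J
-89*P(z(4, X(3))) = -(-356)*√(1 + (⅓)*4) = -(-356)*√(1 + 4/3) = -(-356)*√(7/3) = -(-356)*√21/3 = 356*√21/3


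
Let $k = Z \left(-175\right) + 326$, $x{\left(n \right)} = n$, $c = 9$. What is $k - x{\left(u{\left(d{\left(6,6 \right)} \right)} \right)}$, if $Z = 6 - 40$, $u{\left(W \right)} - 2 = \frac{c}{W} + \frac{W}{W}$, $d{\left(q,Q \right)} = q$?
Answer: $\frac{12543}{2} \approx 6271.5$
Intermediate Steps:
$u{\left(W \right)} = 3 + \frac{9}{W}$ ($u{\left(W \right)} = 2 + \left(\frac{9}{W} + \frac{W}{W}\right) = 2 + \left(\frac{9}{W} + 1\right) = 2 + \left(1 + \frac{9}{W}\right) = 3 + \frac{9}{W}$)
$Z = -34$ ($Z = 6 - 40 = -34$)
$k = 6276$ ($k = \left(-34\right) \left(-175\right) + 326 = 5950 + 326 = 6276$)
$k - x{\left(u{\left(d{\left(6,6 \right)} \right)} \right)} = 6276 - \left(3 + \frac{9}{6}\right) = 6276 - \left(3 + 9 \cdot \frac{1}{6}\right) = 6276 - \left(3 + \frac{3}{2}\right) = 6276 - \frac{9}{2} = \frac{12543}{2}$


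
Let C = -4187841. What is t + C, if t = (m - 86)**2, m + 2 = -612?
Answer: -3697841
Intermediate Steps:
m = -614 (m = -2 - 612 = -614)
t = 490000 (t = (-614 - 86)**2 = (-700)**2 = 490000)
t + C = 490000 - 4187841 = -3697841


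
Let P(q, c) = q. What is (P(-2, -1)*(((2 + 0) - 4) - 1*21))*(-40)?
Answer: -1840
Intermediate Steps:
(P(-2, -1)*(((2 + 0) - 4) - 1*21))*(-40) = -2*(((2 + 0) - 4) - 1*21)*(-40) = -2*((2 - 4) - 21)*(-40) = -2*(-2 - 21)*(-40) = -2*(-23)*(-40) = 46*(-40) = -1840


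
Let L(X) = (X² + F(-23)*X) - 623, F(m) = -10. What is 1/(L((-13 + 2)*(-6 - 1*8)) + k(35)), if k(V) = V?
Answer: 1/21588 ≈ 4.6322e-5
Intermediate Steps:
L(X) = -623 + X² - 10*X (L(X) = (X² - 10*X) - 623 = -623 + X² - 10*X)
1/(L((-13 + 2)*(-6 - 1*8)) + k(35)) = 1/((-623 + ((-13 + 2)*(-6 - 1*8))² - 10*(-13 + 2)*(-6 - 1*8)) + 35) = 1/((-623 + (-11*(-6 - 8))² - (-110)*(-6 - 8)) + 35) = 1/((-623 + (-11*(-14))² - (-110)*(-14)) + 35) = 1/((-623 + 154² - 10*154) + 35) = 1/((-623 + 23716 - 1540) + 35) = 1/(21553 + 35) = 1/21588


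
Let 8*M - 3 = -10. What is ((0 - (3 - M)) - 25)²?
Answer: 53361/64 ≈ 833.77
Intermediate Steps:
M = -7/8 (M = 3/8 + (⅛)*(-10) = 3/8 - 5/4 = -7/8 ≈ -0.87500)
((0 - (3 - M)) - 25)² = ((0 - (3 - 1*(-7/8))) - 25)² = ((0 - (3 + 7/8)) - 25)² = ((0 - 1*31/8) - 25)² = ((0 - 31/8) - 25)² = (-31/8 - 25)² = (-231/8)² = 53361/64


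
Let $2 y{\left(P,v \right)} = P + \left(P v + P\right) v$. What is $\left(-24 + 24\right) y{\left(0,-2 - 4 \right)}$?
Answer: $0$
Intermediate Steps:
$y{\left(P,v \right)} = \frac{P}{2} + \frac{v \left(P + P v\right)}{2}$ ($y{\left(P,v \right)} = \frac{P + \left(P v + P\right) v}{2} = \frac{P + \left(P + P v\right) v}{2} = \frac{P + v \left(P + P v\right)}{2} = \frac{P}{2} + \frac{v \left(P + P v\right)}{2}$)
$\left(-24 + 24\right) y{\left(0,-2 - 4 \right)} = \left(-24 + 24\right) \frac{1}{2} \cdot 0 \left(1 - 6 + \left(-2 - 4\right)^{2}\right) = 0 \cdot \frac{1}{2} \cdot 0 \left(1 - 6 + \left(-2 - 4\right)^{2}\right) = 0 \cdot \frac{1}{2} \cdot 0 \left(1 - 6 + \left(-6\right)^{2}\right) = 0 \cdot \frac{1}{2} \cdot 0 \left(1 - 6 + 36\right) = 0 \cdot \frac{1}{2} \cdot 0 \cdot 31 = 0 \cdot 0 = 0$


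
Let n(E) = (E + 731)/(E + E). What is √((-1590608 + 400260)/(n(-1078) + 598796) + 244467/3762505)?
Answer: I*√5041155111584143080813395479765/1619136990936705 ≈ 1.3867*I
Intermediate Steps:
n(E) = (731 + E)/(2*E) (n(E) = (731 + E)/((2*E)) = (731 + E)*(1/(2*E)) = (731 + E)/(2*E))
√((-1590608 + 400260)/(n(-1078) + 598796) + 244467/3762505) = √((-1590608 + 400260)/((½)*(731 - 1078)/(-1078) + 598796) + 244467/3762505) = √(-1190348/((½)*(-1/1078)*(-347) + 598796) + 244467*(1/3762505)) = √(-1190348/(347/2156 + 598796) + 244467/3762505) = √(-1190348/1291004523/2156 + 244467/3762505) = √(-1190348*2156/1291004523 + 244467/3762505) = √(-2566390288/1291004523 + 244467/3762505) = √(-9340448287827199/4857410972810115) = I*√5041155111584143080813395479765/1619136990936705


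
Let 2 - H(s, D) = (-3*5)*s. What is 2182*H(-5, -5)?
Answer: -159286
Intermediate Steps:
H(s, D) = 2 + 15*s (H(s, D) = 2 - (-3*5)*s = 2 - (-15)*s = 2 + 15*s)
2182*H(-5, -5) = 2182*(2 + 15*(-5)) = 2182*(2 - 75) = 2182*(-73) = -159286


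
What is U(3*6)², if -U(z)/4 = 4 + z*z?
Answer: 1721344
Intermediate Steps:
U(z) = -16 - 4*z² (U(z) = -4*(4 + z*z) = -4*(4 + z²) = -16 - 4*z²)
U(3*6)² = (-16 - 4*(3*6)²)² = (-16 - 4*18²)² = (-16 - 4*324)² = (-16 - 1296)² = (-1312)² = 1721344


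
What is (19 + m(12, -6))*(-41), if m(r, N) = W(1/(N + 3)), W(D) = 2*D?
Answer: -2255/3 ≈ -751.67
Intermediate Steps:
m(r, N) = 2/(3 + N) (m(r, N) = 2/(N + 3) = 2/(3 + N))
(19 + m(12, -6))*(-41) = (19 + 2/(3 - 6))*(-41) = (19 + 2/(-3))*(-41) = (19 + 2*(-1/3))*(-41) = (19 - 2/3)*(-41) = (55/3)*(-41) = -2255/3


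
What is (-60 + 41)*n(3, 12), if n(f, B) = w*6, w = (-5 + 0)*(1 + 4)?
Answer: 2850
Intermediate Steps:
w = -25 (w = -5*5 = -25)
n(f, B) = -150 (n(f, B) = -25*6 = -150)
(-60 + 41)*n(3, 12) = (-60 + 41)*(-150) = -19*(-150) = 2850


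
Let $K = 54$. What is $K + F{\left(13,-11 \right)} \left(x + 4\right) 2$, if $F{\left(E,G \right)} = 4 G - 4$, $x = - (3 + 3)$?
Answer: $246$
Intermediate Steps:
$x = -6$ ($x = \left(-1\right) 6 = -6$)
$F{\left(E,G \right)} = -4 + 4 G$
$K + F{\left(13,-11 \right)} \left(x + 4\right) 2 = 54 + \left(-4 + 4 \left(-11\right)\right) \left(-6 + 4\right) 2 = 54 + \left(-4 - 44\right) \left(\left(-2\right) 2\right) = 54 - -192 = 54 + 192 = 246$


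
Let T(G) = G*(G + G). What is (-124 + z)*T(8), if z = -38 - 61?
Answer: -28544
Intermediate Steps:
z = -99
T(G) = 2*G² (T(G) = G*(2*G) = 2*G²)
(-124 + z)*T(8) = (-124 - 99)*(2*8²) = -446*64 = -223*128 = -28544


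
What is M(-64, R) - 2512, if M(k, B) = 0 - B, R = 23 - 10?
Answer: -2525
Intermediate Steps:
R = 13
M(k, B) = -B
M(-64, R) - 2512 = -1*13 - 2512 = -13 - 2512 = -2525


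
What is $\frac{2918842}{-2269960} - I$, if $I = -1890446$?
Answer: $\frac{2145616941659}{1134980} \approx 1.8904 \cdot 10^{6}$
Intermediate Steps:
$\frac{2918842}{-2269960} - I = \frac{2918842}{-2269960} - -1890446 = 2918842 \left(- \frac{1}{2269960}\right) + 1890446 = - \frac{1459421}{1134980} + 1890446 = \frac{2145616941659}{1134980}$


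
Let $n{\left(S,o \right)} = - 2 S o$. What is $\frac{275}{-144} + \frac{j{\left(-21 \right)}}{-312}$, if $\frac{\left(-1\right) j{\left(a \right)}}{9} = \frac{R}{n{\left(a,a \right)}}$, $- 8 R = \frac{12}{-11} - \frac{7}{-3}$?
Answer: $- \frac{5138453}{2690688} \approx -1.9097$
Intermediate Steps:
$n{\left(S,o \right)} = - 2 S o$
$R = - \frac{41}{264}$ ($R = - \frac{\frac{12}{-11} - \frac{7}{-3}}{8} = - \frac{12 \left(- \frac{1}{11}\right) - - \frac{7}{3}}{8} = - \frac{- \frac{12}{11} + \frac{7}{3}}{8} = \left(- \frac{1}{8}\right) \frac{41}{33} = - \frac{41}{264} \approx -0.1553$)
$j{\left(a \right)} = - \frac{123}{176 a^{2}}$ ($j{\left(a \right)} = - 9 \left(- \frac{41}{264 \left(- 2 a a\right)}\right) = - 9 \left(- \frac{41}{264 \left(- 2 a^{2}\right)}\right) = - 9 \left(- \frac{41 \left(- \frac{1}{2 a^{2}}\right)}{264}\right) = - 9 \frac{41}{528 a^{2}} = - \frac{123}{176 a^{2}}$)
$\frac{275}{-144} + \frac{j{\left(-21 \right)}}{-312} = \frac{275}{-144} + \frac{\left(- \frac{123}{176}\right) \frac{1}{441}}{-312} = 275 \left(- \frac{1}{144}\right) + \left(- \frac{123}{176}\right) \frac{1}{441} \left(- \frac{1}{312}\right) = - \frac{275}{144} - - \frac{41}{8072064} = - \frac{275}{144} + \frac{41}{8072064} = - \frac{5138453}{2690688}$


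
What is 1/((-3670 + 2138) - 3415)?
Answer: -1/4947 ≈ -0.00020214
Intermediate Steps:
1/((-3670 + 2138) - 3415) = 1/(-1532 - 3415) = 1/(-4947) = -1/4947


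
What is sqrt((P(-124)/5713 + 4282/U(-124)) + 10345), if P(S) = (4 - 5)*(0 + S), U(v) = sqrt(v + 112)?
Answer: sqrt(3038801721453 - 209636244087*I*sqrt(3))/17139 ≈ 101.89 - 6.0658*I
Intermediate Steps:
U(v) = sqrt(112 + v)
P(S) = -S
sqrt((P(-124)/5713 + 4282/U(-124)) + 10345) = sqrt((-1*(-124)/5713 + 4282/(sqrt(112 - 124))) + 10345) = sqrt((124*(1/5713) + 4282/(sqrt(-12))) + 10345) = sqrt((124/5713 + 4282/((2*I*sqrt(3)))) + 10345) = sqrt((124/5713 + 4282*(-I*sqrt(3)/6)) + 10345) = sqrt((124/5713 - 2141*I*sqrt(3)/3) + 10345) = sqrt(59101109/5713 - 2141*I*sqrt(3)/3)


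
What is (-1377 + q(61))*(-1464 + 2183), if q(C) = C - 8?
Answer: -951956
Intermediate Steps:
q(C) = -8 + C
(-1377 + q(61))*(-1464 + 2183) = (-1377 + (-8 + 61))*(-1464 + 2183) = (-1377 + 53)*719 = -1324*719 = -951956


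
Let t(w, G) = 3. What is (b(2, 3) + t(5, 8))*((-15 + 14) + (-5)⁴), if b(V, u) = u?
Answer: 3744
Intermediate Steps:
(b(2, 3) + t(5, 8))*((-15 + 14) + (-5)⁴) = (3 + 3)*((-15 + 14) + (-5)⁴) = 6*(-1 + 625) = 6*624 = 3744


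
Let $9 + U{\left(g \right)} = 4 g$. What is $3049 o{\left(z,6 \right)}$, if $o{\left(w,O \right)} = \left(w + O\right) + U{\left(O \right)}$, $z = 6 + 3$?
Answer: $91470$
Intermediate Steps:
$z = 9$
$U{\left(g \right)} = -9 + 4 g$
$o{\left(w,O \right)} = -9 + w + 5 O$ ($o{\left(w,O \right)} = \left(w + O\right) + \left(-9 + 4 O\right) = \left(O + w\right) + \left(-9 + 4 O\right) = -9 + w + 5 O$)
$3049 o{\left(z,6 \right)} = 3049 \left(-9 + 9 + 5 \cdot 6\right) = 3049 \left(-9 + 9 + 30\right) = 3049 \cdot 30 = 91470$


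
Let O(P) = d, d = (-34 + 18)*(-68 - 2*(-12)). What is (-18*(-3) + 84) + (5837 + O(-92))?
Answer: 6679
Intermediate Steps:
d = 704 (d = -16*(-68 + 24) = -16*(-44) = 704)
O(P) = 704
(-18*(-3) + 84) + (5837 + O(-92)) = (-18*(-3) + 84) + (5837 + 704) = (54 + 84) + 6541 = 138 + 6541 = 6679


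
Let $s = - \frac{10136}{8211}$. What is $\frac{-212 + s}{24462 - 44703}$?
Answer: $\frac{250124}{23742693} \approx 0.010535$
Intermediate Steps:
$s = - \frac{1448}{1173}$ ($s = \left(-10136\right) \frac{1}{8211} = - \frac{1448}{1173} \approx -1.2344$)
$\frac{-212 + s}{24462 - 44703} = \frac{-212 - \frac{1448}{1173}}{24462 - 44703} = - \frac{250124}{1173 \left(-20241\right)} = \left(- \frac{250124}{1173}\right) \left(- \frac{1}{20241}\right) = \frac{250124}{23742693}$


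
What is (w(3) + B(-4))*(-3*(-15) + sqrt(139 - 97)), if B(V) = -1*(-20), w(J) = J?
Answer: 1035 + 23*sqrt(42) ≈ 1184.1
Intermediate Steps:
B(V) = 20
(w(3) + B(-4))*(-3*(-15) + sqrt(139 - 97)) = (3 + 20)*(-3*(-15) + sqrt(139 - 97)) = 23*(45 + sqrt(42)) = 1035 + 23*sqrt(42)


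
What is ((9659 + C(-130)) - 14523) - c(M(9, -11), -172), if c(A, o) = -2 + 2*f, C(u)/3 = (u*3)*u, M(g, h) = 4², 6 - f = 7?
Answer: 147240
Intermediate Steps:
f = -1 (f = 6 - 1*7 = 6 - 7 = -1)
M(g, h) = 16
C(u) = 9*u² (C(u) = 3*((u*3)*u) = 3*((3*u)*u) = 3*(3*u²) = 9*u²)
c(A, o) = -4 (c(A, o) = -2 + 2*(-1) = -2 - 2 = -4)
((9659 + C(-130)) - 14523) - c(M(9, -11), -172) = ((9659 + 9*(-130)²) - 14523) - 1*(-4) = ((9659 + 9*16900) - 14523) + 4 = ((9659 + 152100) - 14523) + 4 = (161759 - 14523) + 4 = 147236 + 4 = 147240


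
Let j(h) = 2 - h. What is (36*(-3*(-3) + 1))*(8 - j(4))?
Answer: 3600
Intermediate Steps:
(36*(-3*(-3) + 1))*(8 - j(4)) = (36*(-3*(-3) + 1))*(8 - (2 - 1*4)) = (36*(9 + 1))*(8 - (2 - 4)) = (36*10)*(8 - 1*(-2)) = 360*(8 + 2) = 360*10 = 3600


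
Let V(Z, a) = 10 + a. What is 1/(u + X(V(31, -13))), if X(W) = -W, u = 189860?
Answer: 1/189863 ≈ 5.2670e-6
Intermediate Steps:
1/(u + X(V(31, -13))) = 1/(189860 - (10 - 13)) = 1/(189860 - 1*(-3)) = 1/(189860 + 3) = 1/189863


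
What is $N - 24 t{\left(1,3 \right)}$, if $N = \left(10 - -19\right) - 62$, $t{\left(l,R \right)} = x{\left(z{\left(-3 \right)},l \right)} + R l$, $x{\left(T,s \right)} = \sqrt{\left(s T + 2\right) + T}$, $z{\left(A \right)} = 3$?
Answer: $-105 - 48 \sqrt{2} \approx -172.88$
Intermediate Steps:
$x{\left(T,s \right)} = \sqrt{2 + T + T s}$ ($x{\left(T,s \right)} = \sqrt{\left(T s + 2\right) + T} = \sqrt{\left(2 + T s\right) + T} = \sqrt{2 + T + T s}$)
$t{\left(l,R \right)} = \sqrt{5 + 3 l} + R l$ ($t{\left(l,R \right)} = \sqrt{2 + 3 + 3 l} + R l = \sqrt{5 + 3 l} + R l$)
$N = -33$ ($N = \left(10 + 19\right) - 62 = 29 - 62 = -33$)
$N - 24 t{\left(1,3 \right)} = -33 - 24 \left(\sqrt{5 + 3 \cdot 1} + 3 \cdot 1\right) = -33 - 24 \left(\sqrt{5 + 3} + 3\right) = -33 - 24 \left(\sqrt{8} + 3\right) = -33 - 24 \left(2 \sqrt{2} + 3\right) = -33 - 24 \left(3 + 2 \sqrt{2}\right) = -33 - \left(72 + 48 \sqrt{2}\right) = -105 - 48 \sqrt{2}$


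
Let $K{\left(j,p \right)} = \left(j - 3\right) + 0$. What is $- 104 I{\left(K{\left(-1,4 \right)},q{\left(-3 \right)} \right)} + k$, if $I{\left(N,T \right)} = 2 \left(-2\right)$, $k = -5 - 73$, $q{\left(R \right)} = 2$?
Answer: $338$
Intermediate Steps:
$K{\left(j,p \right)} = -3 + j$ ($K{\left(j,p \right)} = \left(-3 + j\right) + 0 = -3 + j$)
$k = -78$
$I{\left(N,T \right)} = -4$
$- 104 I{\left(K{\left(-1,4 \right)},q{\left(-3 \right)} \right)} + k = \left(-104\right) \left(-4\right) - 78 = 416 - 78 = 338$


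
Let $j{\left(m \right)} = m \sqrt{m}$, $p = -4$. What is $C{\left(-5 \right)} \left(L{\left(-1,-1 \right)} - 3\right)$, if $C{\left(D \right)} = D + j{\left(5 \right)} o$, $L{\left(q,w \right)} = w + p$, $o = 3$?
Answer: $40 - 120 \sqrt{5} \approx -228.33$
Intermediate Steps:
$L{\left(q,w \right)} = -4 + w$ ($L{\left(q,w \right)} = w - 4 = -4 + w$)
$j{\left(m \right)} = m^{\frac{3}{2}}$
$C{\left(D \right)} = D + 15 \sqrt{5}$ ($C{\left(D \right)} = D + 5^{\frac{3}{2}} \cdot 3 = D + 5 \sqrt{5} \cdot 3 = D + 15 \sqrt{5}$)
$C{\left(-5 \right)} \left(L{\left(-1,-1 \right)} - 3\right) = \left(-5 + 15 \sqrt{5}\right) \left(\left(-4 - 1\right) - 3\right) = \left(-5 + 15 \sqrt{5}\right) \left(-5 - 3\right) = \left(-5 + 15 \sqrt{5}\right) \left(-8\right) = 40 - 120 \sqrt{5}$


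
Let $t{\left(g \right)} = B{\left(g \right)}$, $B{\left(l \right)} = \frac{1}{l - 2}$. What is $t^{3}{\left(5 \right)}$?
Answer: $\frac{1}{27} \approx 0.037037$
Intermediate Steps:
$B{\left(l \right)} = \frac{1}{-2 + l}$
$t{\left(g \right)} = \frac{1}{-2 + g}$
$t^{3}{\left(5 \right)} = \left(\frac{1}{-2 + 5}\right)^{3} = \left(\frac{1}{3}\right)^{3} = \frac{1}{27}$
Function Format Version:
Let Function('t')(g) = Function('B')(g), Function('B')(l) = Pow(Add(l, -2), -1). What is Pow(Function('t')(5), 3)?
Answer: Rational(1, 27) ≈ 0.037037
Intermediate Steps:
Function('B')(l) = Pow(Add(-2, l), -1)
Function('t')(g) = Pow(Add(-2, g), -1)
Pow(Function('t')(5), 3) = Pow(Pow(Add(-2, 5), -1), 3) = Pow(Pow(3, -1), 3) = Pow(Rational(1, 3), 3) = Rational(1, 27)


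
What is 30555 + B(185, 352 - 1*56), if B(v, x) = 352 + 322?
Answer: 31229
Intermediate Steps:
B(v, x) = 674
30555 + B(185, 352 - 1*56) = 30555 + 674 = 31229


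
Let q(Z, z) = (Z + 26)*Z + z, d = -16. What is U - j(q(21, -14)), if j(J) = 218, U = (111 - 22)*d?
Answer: -1642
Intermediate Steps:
q(Z, z) = z + Z*(26 + Z) (q(Z, z) = (26 + Z)*Z + z = Z*(26 + Z) + z = z + Z*(26 + Z))
U = -1424 (U = (111 - 22)*(-16) = 89*(-16) = -1424)
U - j(q(21, -14)) = -1424 - 1*218 = -1424 - 218 = -1642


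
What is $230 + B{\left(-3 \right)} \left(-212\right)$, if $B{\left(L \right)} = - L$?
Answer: $-406$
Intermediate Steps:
$230 + B{\left(-3 \right)} \left(-212\right) = 230 + \left(-1\right) \left(-3\right) \left(-212\right) = 230 + 3 \left(-212\right) = 230 - 636 = -406$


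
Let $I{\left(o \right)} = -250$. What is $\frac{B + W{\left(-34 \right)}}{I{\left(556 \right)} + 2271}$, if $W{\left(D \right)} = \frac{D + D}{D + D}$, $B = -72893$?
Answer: $- \frac{72892}{2021} \approx -36.067$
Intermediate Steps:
$W{\left(D \right)} = 1$ ($W{\left(D \right)} = \frac{2 D}{2 D} = 2 D \frac{1}{2 D} = 1$)
$\frac{B + W{\left(-34 \right)}}{I{\left(556 \right)} + 2271} = \frac{-72893 + 1}{-250 + 2271} = - \frac{72892}{2021}$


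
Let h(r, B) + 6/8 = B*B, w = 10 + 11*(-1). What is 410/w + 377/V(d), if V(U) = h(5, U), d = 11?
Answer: -15054/37 ≈ -406.86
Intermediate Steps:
w = -1 (w = 10 - 11 = -1)
h(r, B) = -¾ + B² (h(r, B) = -¾ + B*B = -¾ + B²)
V(U) = -¾ + U²
410/w + 377/V(d) = 410/(-1) + 377/(-¾ + 11²) = 410*(-1) + 377/(-¾ + 121) = -410 + 377/(481/4) = -410 + 377*(4/481) = -410 + 116/37 = -15054/37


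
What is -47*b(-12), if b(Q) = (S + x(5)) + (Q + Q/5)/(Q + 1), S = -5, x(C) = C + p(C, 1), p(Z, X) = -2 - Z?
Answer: 14711/55 ≈ 267.47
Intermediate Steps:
x(C) = -2 (x(C) = C + (-2 - C) = -2)
b(Q) = -7 + 6*Q/(5*(1 + Q)) (b(Q) = (-5 - 2) + (Q + Q/5)/(Q + 1) = -7 + (Q + Q*(⅕))/(1 + Q) = -7 + (Q + Q/5)/(1 + Q) = -7 + (6*Q/5)/(1 + Q) = -7 + 6*Q/(5*(1 + Q)))
-47*b(-12) = -47*(-35 - 29*(-12))/(5*(1 - 12)) = -47*(-35 + 348)/(5*(-11)) = -47*(-1)*313/(5*11) = -47*(-313/55) = 14711/55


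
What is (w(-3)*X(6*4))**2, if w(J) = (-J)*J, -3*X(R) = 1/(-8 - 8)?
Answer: 9/256 ≈ 0.035156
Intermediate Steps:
X(R) = 1/48 (X(R) = -1/(3*(-8 - 8)) = -1/3/(-16) = -1/3*(-1/16) = 1/48)
w(J) = -J**2
(w(-3)*X(6*4))**2 = (-1*(-3)**2*(1/48))**2 = (-1*9*(1/48))**2 = (-9*1/48)**2 = (-3/16)**2 = 9/256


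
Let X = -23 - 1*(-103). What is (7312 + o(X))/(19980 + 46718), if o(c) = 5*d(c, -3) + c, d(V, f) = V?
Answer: 3896/33349 ≈ 0.11683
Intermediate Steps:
X = 80 (X = -23 + 103 = 80)
o(c) = 6*c (o(c) = 5*c + c = 6*c)
(7312 + o(X))/(19980 + 46718) = (7312 + 6*80)/(19980 + 46718) = (7312 + 480)/66698 = 7792*(1/66698) = 3896/33349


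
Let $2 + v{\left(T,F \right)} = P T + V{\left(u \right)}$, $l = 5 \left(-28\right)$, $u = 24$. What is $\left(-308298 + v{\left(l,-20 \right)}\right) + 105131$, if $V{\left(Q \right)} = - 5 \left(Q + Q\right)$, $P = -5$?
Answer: $-202709$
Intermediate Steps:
$V{\left(Q \right)} = - 10 Q$ ($V{\left(Q \right)} = - 5 \cdot 2 Q = - 10 Q$)
$l = -140$
$v{\left(T,F \right)} = -242 - 5 T$ ($v{\left(T,F \right)} = -2 - \left(240 + 5 T\right) = -242 - 5 T$)
$\left(-308298 + v{\left(l,-20 \right)}\right) + 105131 = \left(-308298 - -458\right) + 105131 = \left(-308298 + \left(-242 + 700\right)\right) + 105131 = \left(-308298 + 458\right) + 105131 = -307840 + 105131 = -202709$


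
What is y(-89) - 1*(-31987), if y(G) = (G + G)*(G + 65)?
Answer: 36259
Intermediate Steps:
y(G) = 2*G*(65 + G) (y(G) = (2*G)*(65 + G) = 2*G*(65 + G))
y(-89) - 1*(-31987) = 2*(-89)*(65 - 89) - 1*(-31987) = 2*(-89)*(-24) + 31987 = 4272 + 31987 = 36259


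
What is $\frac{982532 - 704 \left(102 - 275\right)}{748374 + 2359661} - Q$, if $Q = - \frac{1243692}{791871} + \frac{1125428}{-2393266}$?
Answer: $\frac{2352291980338681894}{981702868363335335} \approx 2.3961$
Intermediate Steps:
$Q = - \frac{644613262310}{315859656781}$ ($Q = \left(-1243692\right) \frac{1}{791871} + 1125428 \left(- \frac{1}{2393266}\right) = - \frac{414564}{263957} - \frac{562714}{1196633} = - \frac{644613262310}{315859656781} \approx -2.0408$)
$\frac{982532 - 704 \left(102 - 275\right)}{748374 + 2359661} - Q = \frac{982532 - 704 \left(102 - 275\right)}{748374 + 2359661} - - \frac{644613262310}{315859656781} = \frac{982532 - -121792}{3108035} + \frac{644613262310}{315859656781} = \left(982532 + 121792\right) \frac{1}{3108035} + \frac{644613262310}{315859656781} = 1104324 \cdot \frac{1}{3108035} + \frac{644613262310}{315859656781} = \frac{1104324}{3108035} + \frac{644613262310}{315859656781} = \frac{2352291980338681894}{981702868363335335}$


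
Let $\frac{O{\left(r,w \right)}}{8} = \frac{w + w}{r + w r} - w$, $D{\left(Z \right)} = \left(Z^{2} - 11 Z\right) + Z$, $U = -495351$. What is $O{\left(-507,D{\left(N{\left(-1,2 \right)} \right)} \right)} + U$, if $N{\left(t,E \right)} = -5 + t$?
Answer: $- \frac{8132879279}{16393} \approx -4.9612 \cdot 10^{5}$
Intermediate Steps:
$D{\left(Z \right)} = Z^{2} - 10 Z$
$O{\left(r,w \right)} = - 8 w + \frac{16 w}{r + r w}$ ($O{\left(r,w \right)} = 8 \left(\frac{w + w}{r + w r} - w\right) = 8 \left(\frac{2 w}{r + r w} - w\right) = 8 \left(- w + \frac{2 w}{r + r w}\right) = - 8 w + \frac{16 w}{r + r w}$)
$O{\left(-507,D{\left(N{\left(-1,2 \right)} \right)} \right)} + U = \frac{8 \left(-5 - 1\right) \left(-10 - 6\right) \left(2 - -507 - - 507 \left(-5 - 1\right) \left(-10 - 6\right)\right)}{\left(-507\right) \left(1 + \left(-5 - 1\right) \left(-10 - 6\right)\right)} - 495351 = 8 \left(- 6 \left(-10 - 6\right)\right) \left(- \frac{1}{507}\right) \frac{1}{1 - 6 \left(-10 - 6\right)} \left(2 + 507 - - 507 \left(- 6 \left(-10 - 6\right)\right)\right) - 495351 = 8 \left(\left(-6\right) \left(-16\right)\right) \left(- \frac{1}{507}\right) \frac{1}{1 - -96} \left(2 + 507 - - 507 \left(\left(-6\right) \left(-16\right)\right)\right) - 495351 = 8 \cdot 96 \left(- \frac{1}{507}\right) \frac{1}{1 + 96} \left(2 + 507 - \left(-507\right) 96\right) - 495351 = 8 \cdot 96 \left(- \frac{1}{507}\right) \frac{1}{97} \left(2 + 507 + 48672\right) - 495351 = 8 \cdot 96 \left(- \frac{1}{507}\right) \frac{1}{97} \cdot 49181 - 495351 = - \frac{12590336}{16393} - 495351 = - \frac{8132879279}{16393}$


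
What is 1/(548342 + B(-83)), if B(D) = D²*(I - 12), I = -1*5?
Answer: 1/431229 ≈ 2.3190e-6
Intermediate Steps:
I = -5
B(D) = -17*D² (B(D) = D²*(-5 - 12) = D²*(-17) = -17*D²)
1/(548342 + B(-83)) = 1/(548342 - 17*(-83)²) = 1/(548342 - 17*6889) = 1/(548342 - 117113) = 1/431229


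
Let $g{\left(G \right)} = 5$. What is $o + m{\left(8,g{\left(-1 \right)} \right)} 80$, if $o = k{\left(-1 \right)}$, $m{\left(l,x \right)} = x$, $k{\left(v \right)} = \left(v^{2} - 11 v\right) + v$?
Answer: $411$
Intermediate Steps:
$k{\left(v \right)} = v^{2} - 10 v$
$o = 11$ ($o = - (-10 - 1) = \left(-1\right) \left(-11\right) = 11$)
$o + m{\left(8,g{\left(-1 \right)} \right)} 80 = 11 + 5 \cdot 80 = 11 + 400 = 411$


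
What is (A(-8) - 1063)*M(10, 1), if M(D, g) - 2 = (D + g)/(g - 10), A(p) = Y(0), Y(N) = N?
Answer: -7441/9 ≈ -826.78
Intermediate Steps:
A(p) = 0
M(D, g) = 2 + (D + g)/(-10 + g) (M(D, g) = 2 + (D + g)/(g - 10) = 2 + (D + g)/(-10 + g))
(A(-8) - 1063)*M(10, 1) = (0 - 1063)*((-20 + 10 + 3*1)/(-10 + 1)) = -1063*(-20 + 10 + 3)/(-9) = -(-1063)*(-7)/9 = -1063*7/9 = -7441/9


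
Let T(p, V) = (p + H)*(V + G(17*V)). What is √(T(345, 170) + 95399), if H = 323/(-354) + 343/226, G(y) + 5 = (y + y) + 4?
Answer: √95627550911822/6667 ≈ 1466.8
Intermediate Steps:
G(y) = -1 + 2*y (G(y) = -5 + ((y + y) + 4) = -5 + (2*y + 4) = -5 + (4 + 2*y) = -1 + 2*y)
H = 12106/20001 (H = 323*(-1/354) + 343*(1/226) = -323/354 + 343/226 = 12106/20001 ≈ 0.60527)
T(p, V) = (-1 + 35*V)*(12106/20001 + p) (T(p, V) = (p + 12106/20001)*(V + (-1 + 2*(17*V))) = (12106/20001 + p)*(V + (-1 + 34*V)) = (12106/20001 + p)*(-1 + 35*V) = (-1 + 35*V)*(12106/20001 + p))
√(T(345, 170) + 95399) = √((-12106/20001 - 1*345 + (423710/20001)*170 + 35*170*345) + 95399) = √((-12106/20001 - 345 + 72030700/20001 + 2052750) + 95399) = √(13707390333/6667 + 95399) = √(14343415466/6667) = √95627550911822/6667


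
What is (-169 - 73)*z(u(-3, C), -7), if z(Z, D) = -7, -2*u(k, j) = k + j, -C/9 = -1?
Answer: 1694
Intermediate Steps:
C = 9 (C = -9*(-1) = 9)
u(k, j) = -j/2 - k/2 (u(k, j) = -(k + j)/2 = -(j + k)/2 = -j/2 - k/2)
(-169 - 73)*z(u(-3, C), -7) = (-169 - 73)*(-7) = -242*(-7) = 1694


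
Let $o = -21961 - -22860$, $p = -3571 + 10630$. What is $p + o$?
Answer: $7958$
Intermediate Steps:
$p = 7059$
$o = 899$ ($o = -21961 + 22860 = 899$)
$p + o = 7059 + 899 = 7958$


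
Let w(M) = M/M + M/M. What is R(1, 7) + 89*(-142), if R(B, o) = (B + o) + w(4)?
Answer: -12628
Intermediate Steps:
w(M) = 2 (w(M) = 1 + 1 = 2)
R(B, o) = 2 + B + o (R(B, o) = (B + o) + 2 = 2 + B + o)
R(1, 7) + 89*(-142) = (2 + 1 + 7) + 89*(-142) = 10 - 12638 = -12628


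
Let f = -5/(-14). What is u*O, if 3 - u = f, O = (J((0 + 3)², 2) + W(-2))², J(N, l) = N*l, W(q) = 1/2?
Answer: 50653/56 ≈ 904.52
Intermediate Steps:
W(q) = ½
O = 1369/4 (O = ((0 + 3)²*2 + ½)² = (3²*2 + ½)² = (9*2 + ½)² = (18 + ½)² = (37/2)² = 1369/4 ≈ 342.25)
f = 5/14 (f = -5*(-1/14) = 5/14 ≈ 0.35714)
u = 37/14 (u = 3 - 1*5/14 = 3 - 5/14 = 37/14 ≈ 2.6429)
u*O = (37/14)*(1369/4) = 50653/56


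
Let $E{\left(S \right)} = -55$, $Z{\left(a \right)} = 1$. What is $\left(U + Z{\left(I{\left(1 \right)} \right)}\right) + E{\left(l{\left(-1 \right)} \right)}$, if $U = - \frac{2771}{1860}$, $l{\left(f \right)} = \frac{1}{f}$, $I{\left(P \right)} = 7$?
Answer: $- \frac{103211}{1860} \approx -55.49$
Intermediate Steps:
$U = - \frac{2771}{1860}$ ($U = \left(-2771\right) \frac{1}{1860} = - \frac{2771}{1860} \approx -1.4898$)
$\left(U + Z{\left(I{\left(1 \right)} \right)}\right) + E{\left(l{\left(-1 \right)} \right)} = \left(- \frac{2771}{1860} + 1\right) - 55 = - \frac{911}{1860} - 55 = - \frac{103211}{1860}$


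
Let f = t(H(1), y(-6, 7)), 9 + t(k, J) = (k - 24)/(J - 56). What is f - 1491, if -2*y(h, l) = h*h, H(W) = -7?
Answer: -110969/74 ≈ -1499.6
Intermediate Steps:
y(h, l) = -h**2/2 (y(h, l) = -h*h/2 = -h**2/2)
t(k, J) = -9 + (-24 + k)/(-56 + J) (t(k, J) = -9 + (k - 24)/(J - 56) = -9 + (-24 + k)/(-56 + J))
f = -635/74 (f = (480 - 7 - (-9)*(-6)**2/2)/(-56 - 1/2*(-6)**2) = (480 - 7 - (-9)*36/2)/(-56 - 1/2*36) = (480 - 7 - 9*(-18))/(-56 - 18) = (480 - 7 + 162)/(-74) = -1/74*635 = -635/74 ≈ -8.5811)
f - 1491 = -635/74 - 1491 = -110969/74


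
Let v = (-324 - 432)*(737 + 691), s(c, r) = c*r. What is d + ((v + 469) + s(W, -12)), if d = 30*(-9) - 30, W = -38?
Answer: -1078943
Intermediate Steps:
d = -300 (d = -270 - 30 = -300)
v = -1079568 (v = -756*1428 = -1079568)
d + ((v + 469) + s(W, -12)) = -300 + ((-1079568 + 469) - 38*(-12)) = -300 + (-1079099 + 456) = -300 - 1078643 = -1078943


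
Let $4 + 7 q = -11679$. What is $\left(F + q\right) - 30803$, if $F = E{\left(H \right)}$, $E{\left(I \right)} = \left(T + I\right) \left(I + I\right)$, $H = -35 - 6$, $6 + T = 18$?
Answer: $-30094$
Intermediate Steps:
$T = 12$ ($T = -6 + 18 = 12$)
$q = -1669$ ($q = - \frac{4}{7} + \frac{1}{7} \left(-11679\right) = - \frac{4}{7} - \frac{11679}{7} = -1669$)
$H = -41$ ($H = -35 + \left(-10 + 4\right) = -35 - 6 = -41$)
$E{\left(I \right)} = 2 I \left(12 + I\right)$ ($E{\left(I \right)} = \left(12 + I\right) \left(I + I\right) = \left(12 + I\right) 2 I = 2 I \left(12 + I\right)$)
$F = 2378$ ($F = 2 \left(-41\right) \left(12 - 41\right) = 2 \left(-41\right) \left(-29\right) = 2378$)
$\left(F + q\right) - 30803 = \left(2378 - 1669\right) - 30803 = 709 - 30803 = -30094$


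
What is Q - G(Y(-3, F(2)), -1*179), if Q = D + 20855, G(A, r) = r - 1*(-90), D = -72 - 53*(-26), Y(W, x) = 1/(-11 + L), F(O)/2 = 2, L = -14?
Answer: 22250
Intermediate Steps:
F(O) = 4 (F(O) = 2*2 = 4)
Y(W, x) = -1/25 (Y(W, x) = 1/(-11 - 14) = 1/(-25) = -1/25)
D = 1306 (D = -72 + 1378 = 1306)
G(A, r) = 90 + r (G(A, r) = r + 90 = 90 + r)
Q = 22161 (Q = 1306 + 20855 = 22161)
Q - G(Y(-3, F(2)), -1*179) = 22161 - (90 - 1*179) = 22161 - (90 - 179) = 22161 - 1*(-89) = 22161 + 89 = 22250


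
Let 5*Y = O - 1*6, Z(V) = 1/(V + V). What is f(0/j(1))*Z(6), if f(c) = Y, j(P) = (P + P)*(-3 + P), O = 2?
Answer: -1/15 ≈ -0.066667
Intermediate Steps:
j(P) = 2*P*(-3 + P) (j(P) = (2*P)*(-3 + P) = 2*P*(-3 + P))
Z(V) = 1/(2*V)
Y = -4/5 (Y = (2 - 1*6)/5 = (2 - 6)/5 = (1/5)*(-4) = -4/5 ≈ -0.80000)
f(c) = -4/5
f(0/j(1))*Z(6) = -2/(5*6) = -4/5*1/12 = -1/15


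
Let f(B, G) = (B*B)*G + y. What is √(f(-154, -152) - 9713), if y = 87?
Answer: I*√3614458 ≈ 1901.2*I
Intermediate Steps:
f(B, G) = 87 + G*B² (f(B, G) = (B*B)*G + 87 = B²*G + 87 = G*B² + 87 = 87 + G*B²)
√(f(-154, -152) - 9713) = √((87 - 152*(-154)²) - 9713) = √((87 - 152*23716) - 9713) = √((87 - 3604832) - 9713) = √(-3604745 - 9713) = √(-3614458) = I*√3614458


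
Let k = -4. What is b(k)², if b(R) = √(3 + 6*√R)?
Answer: 3 + 12*I ≈ 3.0 + 12.0*I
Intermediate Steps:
b(k)² = (√(3 + 6*√(-4)))² = (√(3 + 6*(2*I)))² = (√(3 + 12*I))² = 3 + 12*I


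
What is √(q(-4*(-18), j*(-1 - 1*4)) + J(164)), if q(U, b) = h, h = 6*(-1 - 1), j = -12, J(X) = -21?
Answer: I*√33 ≈ 5.7446*I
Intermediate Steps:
h = -12 (h = 6*(-2) = -12)
q(U, b) = -12
√(q(-4*(-18), j*(-1 - 1*4)) + J(164)) = √(-12 - 21) = √(-33) = I*√33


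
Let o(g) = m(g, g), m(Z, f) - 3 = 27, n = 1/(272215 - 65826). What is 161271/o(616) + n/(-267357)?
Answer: 2966286739980851/551795438730 ≈ 5375.7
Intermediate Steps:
n = 1/206389 ≈ 4.8452e-6
m(Z, f) = 30 (m(Z, f) = 3 + 27 = 30)
o(g) = 30
161271/o(616) + n/(-267357) = 161271/30 + (1/206389)/(-267357) = 161271*(1/30) + (1/206389)*(-1/267357) = 53757/10 - 1/55179543873 = 2966286739980851/551795438730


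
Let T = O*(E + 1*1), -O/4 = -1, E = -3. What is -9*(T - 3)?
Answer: 99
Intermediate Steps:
O = 4 (O = -4*(-1) = 4)
T = -8 (T = 4*(-3 + 1*1) = 4*(-3 + 1) = 4*(-2) = -8)
-9*(T - 3) = -9*(-8 - 3) = -9*(-11) = 99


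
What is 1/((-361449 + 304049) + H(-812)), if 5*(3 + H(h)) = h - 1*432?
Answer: -5/288259 ≈ -1.7346e-5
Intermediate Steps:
H(h) = -447/5 + h/5 (H(h) = -3 + (h - 1*432)/5 = -3 + (h - 432)/5 = -3 + (-432 + h)/5 = -3 + (-432/5 + h/5) = -447/5 + h/5)
1/((-361449 + 304049) + H(-812)) = 1/((-361449 + 304049) + (-447/5 + (⅕)*(-812))) = 1/(-57400 + (-447/5 - 812/5)) = 1/(-57400 - 1259/5) = 1/(-288259/5) = -5/288259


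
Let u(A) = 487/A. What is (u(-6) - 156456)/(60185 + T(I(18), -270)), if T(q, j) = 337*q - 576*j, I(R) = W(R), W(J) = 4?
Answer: -939223/1302318 ≈ -0.72119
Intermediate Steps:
I(R) = 4
T(q, j) = -576*j + 337*q
(u(-6) - 156456)/(60185 + T(I(18), -270)) = (487/(-6) - 156456)/(60185 + (-576*(-270) + 337*4)) = (487*(-⅙) - 156456)/(60185 + (155520 + 1348)) = (-487/6 - 156456)/(60185 + 156868) = -939223/6/217053 = -939223/6*1/217053 = -939223/1302318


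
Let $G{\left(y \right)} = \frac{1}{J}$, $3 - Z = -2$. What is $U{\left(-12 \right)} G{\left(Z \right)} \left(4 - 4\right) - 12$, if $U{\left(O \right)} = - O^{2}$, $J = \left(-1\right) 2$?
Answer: $-12$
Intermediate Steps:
$J = -2$
$Z = 5$ ($Z = 3 - -2 = 3 + 2 = 5$)
$G{\left(y \right)} = - \frac{1}{2}$ ($G{\left(y \right)} = \frac{1}{-2} = - \frac{1}{2}$)
$U{\left(-12 \right)} G{\left(Z \right)} \left(4 - 4\right) - 12 = - \left(-12\right)^{2} \left(- \frac{4 - 4}{2}\right) - 12 = \left(-1\right) 144 \left(\left(- \frac{1}{2}\right) 0\right) - 12 = \left(-144\right) 0 - 12 = 0 - 12 = -12$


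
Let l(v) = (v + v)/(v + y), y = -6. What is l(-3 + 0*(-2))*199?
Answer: 398/3 ≈ 132.67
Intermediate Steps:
l(v) = 2*v/(-6 + v) (l(v) = (v + v)/(v - 6) = (2*v)/(-6 + v) = 2*v/(-6 + v))
l(-3 + 0*(-2))*199 = (2*(-3 + 0*(-2))/(-6 + (-3 + 0*(-2))))*199 = (2*(-3 + 0)/(-6 + (-3 + 0)))*199 = (2*(-3)/(-6 - 3))*199 = (2*(-3)/(-9))*199 = (2*(-3)*(-⅑))*199 = (⅔)*199 = 398/3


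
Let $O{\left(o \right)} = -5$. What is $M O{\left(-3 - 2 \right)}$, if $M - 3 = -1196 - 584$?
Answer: $8885$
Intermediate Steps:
$M = -1777$ ($M = 3 - 1780 = -1777$)
$M O{\left(-3 - 2 \right)} = \left(-1777\right) \left(-5\right) = 8885$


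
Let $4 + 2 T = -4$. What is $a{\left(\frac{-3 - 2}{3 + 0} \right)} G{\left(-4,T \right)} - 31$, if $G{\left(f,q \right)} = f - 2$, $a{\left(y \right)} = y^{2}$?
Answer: $- \frac{143}{3} \approx -47.667$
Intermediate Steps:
$T = -4$ ($T = -2 + \frac{1}{2} \left(-4\right) = -2 - 2 = -4$)
$G{\left(f,q \right)} = -2 + f$ ($G{\left(f,q \right)} = f - 2 = -2 + f$)
$a{\left(\frac{-3 - 2}{3 + 0} \right)} G{\left(-4,T \right)} - 31 = \left(\frac{-3 - 2}{3 + 0}\right)^{2} \left(-2 - 4\right) - 31 = \left(- \frac{5}{3}\right)^{2} \left(-6\right) - 31 = \frac{25}{9} \left(-6\right) - 31 = - \frac{50}{3} - 31 = - \frac{143}{3}$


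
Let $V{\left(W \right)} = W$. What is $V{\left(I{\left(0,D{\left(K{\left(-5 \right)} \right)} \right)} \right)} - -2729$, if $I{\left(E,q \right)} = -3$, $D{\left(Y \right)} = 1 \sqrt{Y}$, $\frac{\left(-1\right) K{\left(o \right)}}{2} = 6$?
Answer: $2726$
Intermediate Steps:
$K{\left(o \right)} = -12$ ($K{\left(o \right)} = \left(-2\right) 6 = -12$)
$D{\left(Y \right)} = \sqrt{Y}$
$V{\left(I{\left(0,D{\left(K{\left(-5 \right)} \right)} \right)} \right)} - -2729 = -3 - -2729 = -3 + 2729 = 2726$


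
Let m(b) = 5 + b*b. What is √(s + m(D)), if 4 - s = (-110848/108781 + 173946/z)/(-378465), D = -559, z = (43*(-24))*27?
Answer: √35256003041979704441979640361705/10621808700570 ≈ 559.01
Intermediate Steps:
z = -27864 (z = -1032*27 = -27864)
m(b) = 5 + b²
s = 764766557992957/191192556610260 (s = 4 - (-110848/108781 + 173946/(-27864))/(-378465) = 4 - (-110848*1/108781 + 173946*(-1/27864))*(-1)/378465 = 4 - (-110848/108781 - 28991/4644)*(-1)/378465 = 4 - (-3668448083)*(-1)/(505178964*378465) = 4 - 1*3668448083/191192556610260 = 4 - 3668448083/191192556610260 = 764766557992957/191192556610260 ≈ 4.0000)
√(s + m(D)) = √(764766557992957/191192556610260 + (5 + (-559)²)) = √(764766557992957/191192556610260 + (5 + 312481)) = √(764766557992957/191192556610260 + 312486) = √(59745762011471699317/191192556610260) = √35256003041979704441979640361705/10621808700570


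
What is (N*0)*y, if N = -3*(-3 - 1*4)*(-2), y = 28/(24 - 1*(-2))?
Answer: 0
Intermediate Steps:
y = 14/13 (y = 28/(24 + 2) = 28/26 = 28*(1/26) = 14/13 ≈ 1.0769)
N = -42 (N = -3*(-3 - 4)*(-2) = -3*(-7)*(-2) = 21*(-2) = -42)
(N*0)*y = -42*0*(14/13) = 0*(14/13) = 0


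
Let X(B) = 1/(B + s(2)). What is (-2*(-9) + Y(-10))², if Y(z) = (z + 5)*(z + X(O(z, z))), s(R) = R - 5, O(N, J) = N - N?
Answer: 43681/9 ≈ 4853.4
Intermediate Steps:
O(N, J) = 0
s(R) = -5 + R
X(B) = 1/(-3 + B) (X(B) = 1/(B + (-5 + 2)) = 1/(B - 3) = 1/(-3 + B))
Y(z) = (5 + z)*(-⅓ + z) (Y(z) = (z + 5)*(z + 1/(-3 + 0)) = (5 + z)*(z + 1/(-3)) = (5 + z)*(z - ⅓) = (5 + z)*(-⅓ + z))
(-2*(-9) + Y(-10))² = (-2*(-9) + (-5/3 + (-10)² + (14/3)*(-10)))² = (18 + (-5/3 + 100 - 140/3))² = (18 + 155/3)² = (209/3)² = 43681/9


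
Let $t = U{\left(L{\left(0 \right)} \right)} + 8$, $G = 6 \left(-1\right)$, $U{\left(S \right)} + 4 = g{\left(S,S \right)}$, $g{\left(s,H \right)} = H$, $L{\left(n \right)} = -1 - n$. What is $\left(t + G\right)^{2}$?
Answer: $9$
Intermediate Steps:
$U{\left(S \right)} = -4 + S$
$G = -6$
$t = 3$ ($t = \left(-4 - 1\right) + 8 = -5 + 8 = 3$)
$\left(t + G\right)^{2} = \left(3 - 6\right)^{2} = \left(-3\right)^{2} = 9$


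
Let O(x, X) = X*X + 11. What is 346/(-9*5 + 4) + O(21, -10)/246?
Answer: -655/82 ≈ -7.9878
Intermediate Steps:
O(x, X) = 11 + X**2 (O(x, X) = X**2 + 11 = 11 + X**2)
346/(-9*5 + 4) + O(21, -10)/246 = 346/(-9*5 + 4) + (11 + (-10)**2)/246 = 346/(-45 + 4) + (11 + 100)*(1/246) = 346/(-41) + 111*(1/246) = 346*(-1/41) + 37/82 = -346/41 + 37/82 = -655/82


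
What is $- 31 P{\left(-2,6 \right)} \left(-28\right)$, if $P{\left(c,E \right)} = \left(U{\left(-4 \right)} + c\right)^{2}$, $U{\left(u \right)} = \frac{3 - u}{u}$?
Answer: $\frac{48825}{4} \approx 12206.0$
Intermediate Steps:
$U{\left(u \right)} = \frac{3 - u}{u}$
$P{\left(c,E \right)} = \left(- \frac{7}{4} + c\right)^{2}$ ($P{\left(c,E \right)} = \left(\frac{3 - -4}{-4} + c\right)^{2} = \left(- \frac{3 + 4}{4} + c\right)^{2} = \left(\left(- \frac{1}{4}\right) 7 + c\right)^{2} = \left(- \frac{7}{4} + c\right)^{2}$)
$- 31 P{\left(-2,6 \right)} \left(-28\right) = - 31 \frac{\left(-7 + 4 \left(-2\right)\right)^{2}}{16} \left(-28\right) = - 31 \frac{\left(-7 - 8\right)^{2}}{16} \left(-28\right) = - 31 \frac{\left(-15\right)^{2}}{16} \left(-28\right) = - 31 \cdot \frac{1}{16} \cdot 225 \left(-28\right) = \left(-31\right) \frac{225}{16} \left(-28\right) = \left(- \frac{6975}{16}\right) \left(-28\right) = \frac{48825}{4}$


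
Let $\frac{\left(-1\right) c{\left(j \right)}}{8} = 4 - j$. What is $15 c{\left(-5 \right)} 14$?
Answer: $-15120$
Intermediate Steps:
$c{\left(j \right)} = -32 + 8 j$ ($c{\left(j \right)} = - 8 \left(4 - j\right) = -32 + 8 j$)
$15 c{\left(-5 \right)} 14 = 15 \left(-32 + 8 \left(-5\right)\right) 14 = 15 \left(-32 - 40\right) 14 = 15 \left(-72\right) 14 = \left(-1080\right) 14 = -15120$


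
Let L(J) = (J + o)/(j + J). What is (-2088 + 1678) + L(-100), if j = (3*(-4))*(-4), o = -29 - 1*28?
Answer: -21163/52 ≈ -406.98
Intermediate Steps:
o = -57 (o = -29 - 28 = -57)
j = 48 (j = -12*(-4) = 48)
L(J) = (-57 + J)/(48 + J) (L(J) = (J - 57)/(48 + J) = (-57 + J)/(48 + J))
(-2088 + 1678) + L(-100) = (-2088 + 1678) + (-57 - 100)/(48 - 100) = -410 - 157/(-52) = -410 - 1/52*(-157) = -410 + 157/52 = -21163/52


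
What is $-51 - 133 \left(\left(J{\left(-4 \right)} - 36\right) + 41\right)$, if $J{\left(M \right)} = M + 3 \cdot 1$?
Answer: $-583$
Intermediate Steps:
$J{\left(M \right)} = 3 + M$ ($J{\left(M \right)} = M + 3 = 3 + M$)
$-51 - 133 \left(\left(J{\left(-4 \right)} - 36\right) + 41\right) = -51 - 133 \left(\left(\left(3 - 4\right) - 36\right) + 41\right) = -51 - 133 \left(\left(-1 - 36\right) + 41\right) = -51 - 133 \left(-37 + 41\right) = -51 - 532 = -583$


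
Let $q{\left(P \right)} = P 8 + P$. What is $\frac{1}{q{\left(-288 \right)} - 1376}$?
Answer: $- \frac{1}{3968} \approx -0.00025202$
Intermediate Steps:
$q{\left(P \right)} = 9 P$ ($q{\left(P \right)} = 8 P + P = 9 P$)
$\frac{1}{q{\left(-288 \right)} - 1376} = \frac{1}{9 \left(-288\right) - 1376} = \frac{1}{-2592 - 1376} = \frac{1}{-3968} = - \frac{1}{3968}$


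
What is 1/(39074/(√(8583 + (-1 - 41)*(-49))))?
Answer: √10641/39074 ≈ 0.0026400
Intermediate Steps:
1/(39074/(√(8583 + (-1 - 41)*(-49)))) = 1/(39074/(√(8583 - 42*(-49)))) = 1/(39074/(√(8583 + 2058))) = 1/(39074/(√10641)) = 1/(39074*(√10641/10641)) = 1/(39074*√10641/10641) = √10641/39074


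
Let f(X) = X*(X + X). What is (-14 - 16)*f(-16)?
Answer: -15360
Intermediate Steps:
f(X) = 2*X² (f(X) = X*(2*X) = 2*X²)
(-14 - 16)*f(-16) = (-14 - 16)*(2*(-16)²) = -60*256 = -30*512 = -15360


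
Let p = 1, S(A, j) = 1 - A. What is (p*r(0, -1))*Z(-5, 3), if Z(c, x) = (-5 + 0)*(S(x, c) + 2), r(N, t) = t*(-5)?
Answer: 0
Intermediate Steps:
r(N, t) = -5*t
Z(c, x) = -15 + 5*x (Z(c, x) = (-5 + 0)*((1 - x) + 2) = -5*(3 - x) = -15 + 5*x)
(p*r(0, -1))*Z(-5, 3) = (1*(-5*(-1)))*(-15 + 5*3) = (1*5)*(-15 + 15) = 5*0 = 0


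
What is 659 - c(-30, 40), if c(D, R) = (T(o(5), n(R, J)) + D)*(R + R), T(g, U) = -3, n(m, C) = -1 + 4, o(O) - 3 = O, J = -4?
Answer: 3299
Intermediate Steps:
o(O) = 3 + O
n(m, C) = 3
c(D, R) = 2*R*(-3 + D) (c(D, R) = (-3 + D)*(R + R) = (-3 + D)*(2*R) = 2*R*(-3 + D))
659 - c(-30, 40) = 659 - 2*40*(-3 - 30) = 659 - 2*40*(-33) = 659 - 1*(-2640) = 659 + 2640 = 3299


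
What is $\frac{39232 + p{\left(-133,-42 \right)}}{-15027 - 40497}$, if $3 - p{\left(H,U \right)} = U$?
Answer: $- \frac{5611}{7932} \approx -0.70739$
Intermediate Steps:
$p{\left(H,U \right)} = 3 - U$
$\frac{39232 + p{\left(-133,-42 \right)}}{-15027 - 40497} = \frac{39232 + \left(3 - -42\right)}{-15027 - 40497} = \frac{39232 + \left(3 + 42\right)}{-55524} = \left(39232 + 45\right) \left(- \frac{1}{55524}\right) = 39277 \left(- \frac{1}{55524}\right) = - \frac{5611}{7932}$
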